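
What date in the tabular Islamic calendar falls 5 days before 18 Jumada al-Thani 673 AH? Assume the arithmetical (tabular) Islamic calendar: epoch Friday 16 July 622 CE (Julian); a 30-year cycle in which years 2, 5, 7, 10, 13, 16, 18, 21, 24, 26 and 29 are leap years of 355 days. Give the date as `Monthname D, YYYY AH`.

Jumada al-Thani 13, 673 AH

The starting date is JDN 2186739; 2186739 − 5 = 2186734.
JDN 2186734 corresponds to Jumada al-Thani 13, 673 AH.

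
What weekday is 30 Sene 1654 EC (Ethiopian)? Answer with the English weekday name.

This is JDN 2328278 (4 July 1662 Gregorian).
Since JDN mod 7 = 1 (0 = Monday), the day is Tuesday.

Tuesday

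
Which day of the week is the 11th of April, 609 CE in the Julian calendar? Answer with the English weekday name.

Equivalently 14 April 609 Gregorian, JDN 1943596.
JDN 1943596 mod 7 = 4, and JDN 0 was a Monday, so this is a Friday.

Friday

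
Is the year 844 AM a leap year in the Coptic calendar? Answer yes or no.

no

844 mod 4 = 0; in the Coptic calendar a year is leap when year mod 4 = 3, so it is a common year.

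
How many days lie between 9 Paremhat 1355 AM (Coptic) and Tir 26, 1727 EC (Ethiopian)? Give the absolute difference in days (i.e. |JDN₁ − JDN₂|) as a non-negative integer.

JDN of the first date = 2319766.
JDN of the second date = 2354787.
|2354787 − 2319766| = 35021.

35021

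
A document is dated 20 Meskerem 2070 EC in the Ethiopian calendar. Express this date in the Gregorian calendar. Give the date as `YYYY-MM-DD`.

Julian Day Number of the source date = 2479942.
Converting JDN 2479942 to the Gregorian calendar gives 30 September 2077 CE.

2077-09-30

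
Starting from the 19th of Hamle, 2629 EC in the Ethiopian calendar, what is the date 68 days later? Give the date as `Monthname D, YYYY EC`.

JDN of the 19th of Hamle, 2629 EC = 2684416.
2684416 + 68 = 2684484.
JDN 2684484 in the Ethiopian calendar is Meskerem 22, 2630 EC.

Meskerem 22, 2630 EC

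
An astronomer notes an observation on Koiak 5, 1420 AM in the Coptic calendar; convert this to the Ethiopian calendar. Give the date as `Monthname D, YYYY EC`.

Julian Day Number of the source date = 2343414.
Converting JDN 2343414 to the Ethiopian calendar gives 5 Tahsas 1696 EC.

Tahsas 5, 1696 EC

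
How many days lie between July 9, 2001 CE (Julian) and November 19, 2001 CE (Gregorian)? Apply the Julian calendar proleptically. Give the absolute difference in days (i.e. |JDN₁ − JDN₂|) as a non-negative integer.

120

First date → JDN 2452113; second date → JDN 2452233.
The interval is |2452113 − 2452233| = 120 days.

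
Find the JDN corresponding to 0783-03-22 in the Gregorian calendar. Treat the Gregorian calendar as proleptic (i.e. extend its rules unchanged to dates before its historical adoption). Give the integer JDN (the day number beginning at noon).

2007125

JDN 2451545 is 1 January 2000 CE (Gregorian); the target day is −444420 days from there, so JDN = 2007125.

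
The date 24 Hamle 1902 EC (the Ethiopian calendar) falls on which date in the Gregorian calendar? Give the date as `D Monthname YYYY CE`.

31 July 1910 CE

Julian Day Number of the source date = 2418884.
Converting JDN 2418884 to the Gregorian calendar gives 31 July 1910 CE.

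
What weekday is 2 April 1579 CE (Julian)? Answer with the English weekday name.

Thursday

Equivalently 12 April 1579 Gregorian, JDN 2297879.
2297879 ≡ 3 (mod 7); counting from Monday = 0 gives Thursday.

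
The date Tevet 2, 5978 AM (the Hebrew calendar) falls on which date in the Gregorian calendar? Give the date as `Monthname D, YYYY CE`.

December 31, 2217 CE

Both dates share Julian Day Number 2531167; in the Gregorian calendar that is 31 December 2217 CE.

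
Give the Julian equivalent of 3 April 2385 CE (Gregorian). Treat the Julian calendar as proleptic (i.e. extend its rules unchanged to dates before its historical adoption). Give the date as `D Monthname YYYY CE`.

18 March 2385 CE

The Julian–Gregorian offset here is 16 days (Julian trailing).
3 April 2385 Gregorian − 16 days → 18 March 2385 Julian.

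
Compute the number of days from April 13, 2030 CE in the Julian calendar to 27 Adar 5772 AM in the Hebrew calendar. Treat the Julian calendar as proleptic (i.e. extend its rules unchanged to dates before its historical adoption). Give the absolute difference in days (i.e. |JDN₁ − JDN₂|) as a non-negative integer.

JDN of the first date = 2462618.
JDN of the second date = 2456008.
|2456008 − 2462618| = 6610.

6610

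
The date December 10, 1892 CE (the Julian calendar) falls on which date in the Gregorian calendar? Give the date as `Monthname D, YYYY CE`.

December 22, 1892 CE

For dates in this range the Gregorian date is 12 days ahead of the Julian.
10 December 1892 Julian + 12 days → 22 December 1892 Gregorian.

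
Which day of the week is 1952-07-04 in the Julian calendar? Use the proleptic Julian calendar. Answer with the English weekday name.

In the Gregorian calendar this is 17 July 1952 (JDN 2434211).
Since JDN mod 7 = 3 (0 = Monday), the day is Thursday.

Thursday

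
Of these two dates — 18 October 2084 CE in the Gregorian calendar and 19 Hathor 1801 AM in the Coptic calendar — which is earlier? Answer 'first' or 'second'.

first

Converting both to JDN: 2482517 vs 2482558; the smaller is the first.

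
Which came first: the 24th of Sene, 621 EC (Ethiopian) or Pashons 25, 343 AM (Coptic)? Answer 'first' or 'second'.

The two dates have Julian Day Numbers 1950969 and 1950209 respectively.
Since 1950209 < 1950969, the second date comes first.

second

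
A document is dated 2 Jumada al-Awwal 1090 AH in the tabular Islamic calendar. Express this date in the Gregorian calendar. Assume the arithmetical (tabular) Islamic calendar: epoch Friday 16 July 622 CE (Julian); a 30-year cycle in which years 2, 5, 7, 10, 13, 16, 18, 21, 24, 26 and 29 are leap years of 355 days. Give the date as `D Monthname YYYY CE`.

11 June 1679 CE

Both dates share Julian Day Number 2334464; in the Gregorian calendar that is 11 June 1679 CE.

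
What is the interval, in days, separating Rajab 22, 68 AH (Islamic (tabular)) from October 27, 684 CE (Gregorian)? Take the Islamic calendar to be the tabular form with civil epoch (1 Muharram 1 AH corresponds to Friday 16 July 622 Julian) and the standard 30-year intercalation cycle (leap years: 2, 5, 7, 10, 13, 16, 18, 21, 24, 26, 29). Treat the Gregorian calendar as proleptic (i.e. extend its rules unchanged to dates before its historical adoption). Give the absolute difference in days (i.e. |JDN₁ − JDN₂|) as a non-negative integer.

First date → JDN 1972381; second date → JDN 1971186.
The interval is |1972381 − 1971186| = 1195 days.

1195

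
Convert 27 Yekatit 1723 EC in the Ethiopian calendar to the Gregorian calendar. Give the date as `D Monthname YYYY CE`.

4 March 1731 CE

Julian Day Number of the source date = 2353357.
Converting JDN 2353357 to the Gregorian calendar gives 4 March 1731 CE.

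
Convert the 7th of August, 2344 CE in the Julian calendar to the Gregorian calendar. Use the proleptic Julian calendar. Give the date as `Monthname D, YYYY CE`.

August 23, 2344 CE

At this point the Julian calendar is 16 days behind the Gregorian.
7 August 2344 Julian + 16 days → 23 August 2344 Gregorian.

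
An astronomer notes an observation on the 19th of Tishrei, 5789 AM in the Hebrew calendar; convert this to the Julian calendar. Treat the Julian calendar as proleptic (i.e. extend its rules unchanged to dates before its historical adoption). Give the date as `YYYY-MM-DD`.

2028-09-26

Both dates share Julian Day Number 2462054; in the Julian calendar that is 26 September 2028 CE.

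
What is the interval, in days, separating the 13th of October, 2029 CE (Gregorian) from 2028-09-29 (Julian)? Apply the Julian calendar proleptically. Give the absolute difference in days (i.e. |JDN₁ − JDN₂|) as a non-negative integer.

First date → JDN 2462423; second date → JDN 2462057.
The interval is |2462423 − 2462057| = 366 days.

366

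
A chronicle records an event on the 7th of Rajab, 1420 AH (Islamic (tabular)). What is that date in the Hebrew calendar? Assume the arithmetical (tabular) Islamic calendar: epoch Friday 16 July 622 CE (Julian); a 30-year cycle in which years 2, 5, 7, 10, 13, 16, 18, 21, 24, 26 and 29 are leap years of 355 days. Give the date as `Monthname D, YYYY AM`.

The source date corresponds to 17 October 1999 in the Gregorian calendar (JDN 2451469).
That day falls on 7 Cheshvan 5760 AM in the Hebrew calendar.

Cheshvan 7, 5760 AM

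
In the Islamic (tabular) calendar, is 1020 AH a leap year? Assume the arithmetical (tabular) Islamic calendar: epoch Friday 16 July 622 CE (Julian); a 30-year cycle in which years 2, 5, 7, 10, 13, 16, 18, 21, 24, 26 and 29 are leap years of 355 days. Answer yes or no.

no

Year 1020 AH is year 30 of its 30-year cycle; leap positions are 2, 5, 7, 10, 13, 16, 18, 21, 24, 26, 29, so it is a common year (354 days).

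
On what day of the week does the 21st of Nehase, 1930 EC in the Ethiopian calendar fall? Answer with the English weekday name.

Saturday

Equivalently 27 August 1938 Gregorian, JDN 2429138.
2429138 ≡ 5 (mod 7); counting from Monday = 0 gives Saturday.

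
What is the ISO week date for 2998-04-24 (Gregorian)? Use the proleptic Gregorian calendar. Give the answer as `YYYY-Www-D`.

The weekday is Tuesday (ISO weekday 2).
That Tuesday belongs to ISO week 17 of ISO year 2998.

2998-W17-2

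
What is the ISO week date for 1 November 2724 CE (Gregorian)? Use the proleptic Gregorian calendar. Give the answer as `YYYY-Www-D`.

2724-W44-6

The weekday is Saturday (ISO weekday 6).
That Saturday belongs to ISO week 44 of ISO year 2724.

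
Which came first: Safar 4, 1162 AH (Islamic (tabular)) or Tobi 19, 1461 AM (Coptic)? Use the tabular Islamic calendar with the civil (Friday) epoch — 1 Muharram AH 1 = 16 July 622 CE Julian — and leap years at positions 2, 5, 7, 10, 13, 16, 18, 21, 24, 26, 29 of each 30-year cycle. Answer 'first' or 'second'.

second

The two dates have Julian Day Numbers 2359893 and 2358433 respectively.
Since 2358433 < 2359893, the second date comes first.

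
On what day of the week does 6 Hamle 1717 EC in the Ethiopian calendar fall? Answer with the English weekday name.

This is JDN 2351295 (11 July 1725 Gregorian).
JDN 2351295 mod 7 = 2, and JDN 0 was a Monday, so this is a Wednesday.

Wednesday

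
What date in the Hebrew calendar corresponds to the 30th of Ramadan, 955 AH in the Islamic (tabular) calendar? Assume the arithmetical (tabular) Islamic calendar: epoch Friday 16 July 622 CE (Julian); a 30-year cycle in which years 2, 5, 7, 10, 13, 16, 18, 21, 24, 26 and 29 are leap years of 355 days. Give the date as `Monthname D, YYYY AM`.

Both dates share Julian Day Number 2286771; in the Hebrew calendar that is 1 Kislev 5309 AM.

Kislev 1, 5309 AM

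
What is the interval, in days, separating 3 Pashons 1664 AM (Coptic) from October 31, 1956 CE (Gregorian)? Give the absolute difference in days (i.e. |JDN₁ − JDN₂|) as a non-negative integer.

3095

First date → JDN 2432683; second date → JDN 2435778.
The interval is |2432683 − 2435778| = 3095 days.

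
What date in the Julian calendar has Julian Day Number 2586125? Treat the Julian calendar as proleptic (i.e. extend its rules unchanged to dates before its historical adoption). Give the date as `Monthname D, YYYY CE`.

June 4, 2368 CE

The Gregorian equivalent of JDN 2586125 is 20 June 2368.
In the Julian calendar that day is June 4, 2368 CE.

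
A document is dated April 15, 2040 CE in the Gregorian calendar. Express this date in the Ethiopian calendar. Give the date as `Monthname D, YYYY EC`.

Julian Day Number of the source date = 2466260.
Converting JDN 2466260 to the Ethiopian calendar gives 7 Miyazya 2032 EC.

Miyazya 7, 2032 EC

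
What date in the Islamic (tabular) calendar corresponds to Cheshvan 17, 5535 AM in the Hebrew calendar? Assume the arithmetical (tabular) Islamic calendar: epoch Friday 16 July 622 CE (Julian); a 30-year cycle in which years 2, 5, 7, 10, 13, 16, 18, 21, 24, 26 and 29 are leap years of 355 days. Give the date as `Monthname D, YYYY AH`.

The source date corresponds to 22 October 1774 in the Gregorian calendar (JDN 2369295).
That day falls on 16 Sha'ban 1188 AH in the tabular Islamic calendar.

Sha'ban 16, 1188 AH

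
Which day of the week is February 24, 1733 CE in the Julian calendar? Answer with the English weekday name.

Saturday

In the Gregorian calendar this is 7 March 1733 (JDN 2354091).
JDN 2354091 mod 7 = 5, and JDN 0 was a Monday, so this is a Saturday.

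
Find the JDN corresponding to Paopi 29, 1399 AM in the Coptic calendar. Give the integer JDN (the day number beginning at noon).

2335707

Equivalently 5 November 1682 (Gregorian).
JDN 2451545 is 1 January 2000 CE (Gregorian); the target day is −115838 days from there, so JDN = 2335707.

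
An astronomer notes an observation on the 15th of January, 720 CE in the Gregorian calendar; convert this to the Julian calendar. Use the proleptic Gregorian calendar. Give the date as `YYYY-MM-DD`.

0720-01-11

At this point the Julian calendar is 4 days behind the Gregorian.
15 January 720 Gregorian − 4 days → 11 January 720 Julian.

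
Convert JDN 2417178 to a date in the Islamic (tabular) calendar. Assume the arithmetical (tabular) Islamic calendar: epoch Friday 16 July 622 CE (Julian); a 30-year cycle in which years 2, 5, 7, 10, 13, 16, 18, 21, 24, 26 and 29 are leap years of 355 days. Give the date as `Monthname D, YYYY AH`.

JDN 2417178 is 28 November 1905 in the Gregorian calendar.
In the tabular Islamic calendar that day is Ramadan 30, 1323 AH.

Ramadan 30, 1323 AH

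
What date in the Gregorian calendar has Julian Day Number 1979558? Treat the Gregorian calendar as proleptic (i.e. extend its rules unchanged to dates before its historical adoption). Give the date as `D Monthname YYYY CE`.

JDN 2451545 is 1 Jan 2000; 1979558 is −471987 days from there.

30 September 707 CE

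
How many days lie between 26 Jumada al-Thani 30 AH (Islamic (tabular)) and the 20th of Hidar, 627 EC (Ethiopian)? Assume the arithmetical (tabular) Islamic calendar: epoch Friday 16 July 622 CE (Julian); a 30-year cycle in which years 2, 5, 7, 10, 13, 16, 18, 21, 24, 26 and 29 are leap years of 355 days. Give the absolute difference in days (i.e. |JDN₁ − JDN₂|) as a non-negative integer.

JDN of the first date = 1958890.
JDN of the second date = 1952946.
|1952946 − 1958890| = 5944.

5944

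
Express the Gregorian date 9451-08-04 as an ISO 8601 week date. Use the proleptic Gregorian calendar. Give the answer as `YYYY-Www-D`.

The weekday is Monday (ISO weekday 1).
That Monday belongs to ISO week 32 of ISO year 9451.

9451-W32-1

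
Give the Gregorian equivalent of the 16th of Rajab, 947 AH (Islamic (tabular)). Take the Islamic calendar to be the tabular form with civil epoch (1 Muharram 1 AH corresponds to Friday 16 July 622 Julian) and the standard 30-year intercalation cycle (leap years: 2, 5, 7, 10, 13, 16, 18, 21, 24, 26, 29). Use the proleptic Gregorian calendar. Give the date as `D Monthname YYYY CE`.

26 November 1540 CE

Both dates share Julian Day Number 2283863; in the Gregorian calendar that is 26 November 1540 CE.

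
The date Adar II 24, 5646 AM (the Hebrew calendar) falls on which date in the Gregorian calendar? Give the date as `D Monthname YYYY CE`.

Both dates share Julian Day Number 2409997; in the Gregorian calendar that is 31 March 1886 CE.

31 March 1886 CE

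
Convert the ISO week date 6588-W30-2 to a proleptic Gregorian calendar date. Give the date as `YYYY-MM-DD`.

ISO week 1 of 6588 is the week containing the first Thursday of 6588.
Week 30, day 2 (Tuesday) lands on 6588-07-22.

6588-07-22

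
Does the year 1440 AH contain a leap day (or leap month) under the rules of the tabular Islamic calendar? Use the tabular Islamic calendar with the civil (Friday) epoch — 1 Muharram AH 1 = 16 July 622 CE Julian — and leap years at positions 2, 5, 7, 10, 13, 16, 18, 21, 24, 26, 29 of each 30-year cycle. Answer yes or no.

no

Year 1440 AH is year 30 of its 30-year cycle; leap positions are 2, 5, 7, 10, 13, 16, 18, 21, 24, 26, 29, so it is a common year (354 days).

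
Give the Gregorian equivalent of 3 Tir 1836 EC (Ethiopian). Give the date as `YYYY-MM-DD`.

Both dates share Julian Day Number 2394577; in the Gregorian calendar that is 11 January 1844 CE.

1844-01-11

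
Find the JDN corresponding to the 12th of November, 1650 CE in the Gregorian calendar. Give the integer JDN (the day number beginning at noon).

2324026

JDN 2299161 is 15 October 1582 CE (Gregorian); the target day is +24865 days from there, so JDN = 2324026.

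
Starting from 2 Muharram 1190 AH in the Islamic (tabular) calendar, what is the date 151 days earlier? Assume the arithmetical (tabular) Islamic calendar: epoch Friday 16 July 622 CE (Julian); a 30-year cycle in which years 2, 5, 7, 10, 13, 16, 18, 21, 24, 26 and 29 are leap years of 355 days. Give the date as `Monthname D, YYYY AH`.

Rajab 28, 1189 AH

JDN of 2 Muharram 1190 AH = 2369783.
2369783 − 151 = 2369632.
JDN 2369632 in the tabular Islamic calendar is Rajab 28, 1189 AH.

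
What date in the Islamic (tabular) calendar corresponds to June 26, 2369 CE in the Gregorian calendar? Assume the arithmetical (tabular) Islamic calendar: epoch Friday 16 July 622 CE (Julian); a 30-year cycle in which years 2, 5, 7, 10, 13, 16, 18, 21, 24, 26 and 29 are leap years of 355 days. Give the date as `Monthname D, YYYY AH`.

Rajab 20, 1801 AH

Both dates share Julian Day Number 2586496; in the tabular Islamic calendar that is 20 Rajab 1801 AH.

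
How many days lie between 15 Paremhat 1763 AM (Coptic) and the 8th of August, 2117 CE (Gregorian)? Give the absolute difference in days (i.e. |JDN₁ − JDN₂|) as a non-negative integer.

25704

First date → JDN 2468794; second date → JDN 2494498.
The interval is |2468794 − 2494498| = 25704 days.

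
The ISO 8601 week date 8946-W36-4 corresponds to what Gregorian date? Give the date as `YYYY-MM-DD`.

ISO week 1 of 8946 is the week containing the first Thursday of 8946.
Week 36, day 4 (Thursday) lands on 8946-09-08.

8946-09-08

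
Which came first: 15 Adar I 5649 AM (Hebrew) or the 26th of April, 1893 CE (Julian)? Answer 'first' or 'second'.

First date → JDN 2411050; second date → JDN 2412592.
JDN 2411050 < JDN 2412592, so the first date is earlier.

first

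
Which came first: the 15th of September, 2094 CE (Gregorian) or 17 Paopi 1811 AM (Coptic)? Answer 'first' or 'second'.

first

Converting both to JDN: 2486136 vs 2486178; the smaller is the first.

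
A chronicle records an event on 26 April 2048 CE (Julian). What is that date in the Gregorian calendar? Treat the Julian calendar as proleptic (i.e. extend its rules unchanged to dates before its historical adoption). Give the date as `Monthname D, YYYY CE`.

The Julian–Gregorian offset here is 13 days (Julian trailing).
26 April 2048 Julian + 13 days → 9 May 2048 Gregorian.

May 9, 2048 CE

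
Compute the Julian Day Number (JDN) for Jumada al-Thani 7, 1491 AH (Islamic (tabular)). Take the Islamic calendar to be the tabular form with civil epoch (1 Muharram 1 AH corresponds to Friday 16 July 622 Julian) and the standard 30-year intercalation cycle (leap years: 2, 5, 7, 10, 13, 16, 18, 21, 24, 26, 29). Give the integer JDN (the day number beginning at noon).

In the Gregorian calendar the same day is 6 August 2068.
JDN 2299161 is 15 October 1582 CE (Gregorian); the target day is +177439 days from there, so JDN = 2476600.

2476600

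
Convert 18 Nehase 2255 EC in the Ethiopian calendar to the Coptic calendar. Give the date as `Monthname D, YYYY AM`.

Julian Day Number of the source date = 2547841.
Converting JDN 2547841 to the Coptic calendar gives 18 Mesori 1979 AM.

Mesori 18, 1979 AM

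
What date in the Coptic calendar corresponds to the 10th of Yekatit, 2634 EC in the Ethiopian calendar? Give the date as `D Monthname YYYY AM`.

The source date corresponds to 22 February 2642 in the Gregorian calendar (JDN 2686083).
That day falls on 10 Meshir 2358 AM in the Coptic calendar.

10 Meshir 2358 AM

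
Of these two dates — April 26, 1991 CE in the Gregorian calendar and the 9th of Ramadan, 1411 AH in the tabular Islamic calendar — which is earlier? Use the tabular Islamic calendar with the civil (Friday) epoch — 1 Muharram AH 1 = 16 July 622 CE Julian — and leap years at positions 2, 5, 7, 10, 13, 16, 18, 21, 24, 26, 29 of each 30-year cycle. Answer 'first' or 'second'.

Converting both to JDN: 2448373 vs 2448341; the smaller is the second.

second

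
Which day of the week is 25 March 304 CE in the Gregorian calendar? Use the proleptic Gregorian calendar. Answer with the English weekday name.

Friday

Since JDN mod 7 = 4 (0 = Monday), the day is Friday.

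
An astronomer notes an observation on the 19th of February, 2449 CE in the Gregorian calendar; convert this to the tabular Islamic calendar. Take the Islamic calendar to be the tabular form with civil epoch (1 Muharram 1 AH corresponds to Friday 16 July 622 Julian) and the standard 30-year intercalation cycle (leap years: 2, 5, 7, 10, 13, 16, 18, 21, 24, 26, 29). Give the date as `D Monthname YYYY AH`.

25 Sha'ban 1883 AH

Julian Day Number of the source date = 2615589.
Converting JDN 2615589 to the tabular Islamic calendar gives 25 Sha'ban 1883 AH.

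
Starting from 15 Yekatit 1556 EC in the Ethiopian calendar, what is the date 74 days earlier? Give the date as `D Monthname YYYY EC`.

Counting 74 days back from JDN 2292349 reaches JDN 2292275, which is 1 Tahsas 1556 EC.

1 Tahsas 1556 EC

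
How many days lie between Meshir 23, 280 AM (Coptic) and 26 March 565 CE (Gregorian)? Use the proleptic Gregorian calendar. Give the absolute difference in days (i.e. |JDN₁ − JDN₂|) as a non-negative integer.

JDN of the first date = 1927107.
JDN of the second date = 1927507.
|1927507 − 1927107| = 400.

400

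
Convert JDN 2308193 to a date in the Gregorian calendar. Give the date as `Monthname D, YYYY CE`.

July 8, 1607 CE

Counting from JDN 2299161 = 15 Oct 1582 gives an offset of 9032 days.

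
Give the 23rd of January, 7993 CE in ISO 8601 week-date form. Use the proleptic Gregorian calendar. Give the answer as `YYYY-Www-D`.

7993-W03-6

The weekday is Saturday (ISO weekday 6).
That Saturday belongs to ISO week 3 of ISO year 7993.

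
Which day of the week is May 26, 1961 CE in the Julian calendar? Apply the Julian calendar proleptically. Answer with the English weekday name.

Thursday

This is JDN 2437459 (8 June 1961 Gregorian).
2437459 ≡ 3 (mod 7); counting from Monday = 0 gives Thursday.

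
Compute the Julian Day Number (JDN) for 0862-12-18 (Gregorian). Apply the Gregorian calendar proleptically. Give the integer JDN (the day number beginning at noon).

2036251

JDN 2451545 is 1 January 2000 CE (Gregorian); the target day is −415294 days from there, so JDN = 2036251.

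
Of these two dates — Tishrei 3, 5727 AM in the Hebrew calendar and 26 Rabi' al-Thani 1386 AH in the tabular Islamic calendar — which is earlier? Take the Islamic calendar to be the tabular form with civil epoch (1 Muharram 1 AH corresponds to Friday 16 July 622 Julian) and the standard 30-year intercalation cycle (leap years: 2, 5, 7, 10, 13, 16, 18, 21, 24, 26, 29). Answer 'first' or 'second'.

second

The two dates have Julian Day Numbers 2439386 and 2439352 respectively.
Since 2439352 < 2439386, the second date comes first.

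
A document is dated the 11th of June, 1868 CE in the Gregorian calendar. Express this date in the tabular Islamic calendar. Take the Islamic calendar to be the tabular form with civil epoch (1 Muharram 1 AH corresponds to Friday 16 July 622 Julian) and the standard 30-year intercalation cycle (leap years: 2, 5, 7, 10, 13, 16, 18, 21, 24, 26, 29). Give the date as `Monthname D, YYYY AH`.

Both dates share Julian Day Number 2403495; in the tabular Islamic calendar that is 19 Safar 1285 AH.

Safar 19, 1285 AH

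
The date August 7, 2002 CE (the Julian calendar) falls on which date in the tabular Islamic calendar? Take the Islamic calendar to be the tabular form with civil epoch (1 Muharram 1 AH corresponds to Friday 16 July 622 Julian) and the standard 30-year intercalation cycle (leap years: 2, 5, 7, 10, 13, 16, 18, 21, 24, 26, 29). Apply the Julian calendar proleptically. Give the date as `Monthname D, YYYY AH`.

The source date corresponds to 20 August 2002 in the Gregorian calendar (JDN 2452507).
That day falls on 11 Jumada al-Thani 1423 AH in the tabular Islamic calendar.

Jumada al-Thani 11, 1423 AH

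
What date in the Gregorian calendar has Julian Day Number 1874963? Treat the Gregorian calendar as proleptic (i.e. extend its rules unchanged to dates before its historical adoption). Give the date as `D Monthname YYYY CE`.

JDN 2451545 is 1 Jan 2000; 1874963 is −576582 days from there.

16 May 421 CE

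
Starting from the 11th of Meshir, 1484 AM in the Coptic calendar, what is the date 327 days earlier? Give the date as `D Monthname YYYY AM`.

Counting 327 days back from JDN 2366856 reaches JDN 2366529, which is 20 Paremhat 1483 AM.

20 Paremhat 1483 AM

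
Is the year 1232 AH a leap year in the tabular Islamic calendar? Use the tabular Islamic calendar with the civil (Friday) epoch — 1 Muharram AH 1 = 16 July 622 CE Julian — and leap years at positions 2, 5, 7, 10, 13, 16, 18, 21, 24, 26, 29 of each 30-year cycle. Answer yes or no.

Year 1232 AH is year 2 of its 30-year cycle; leap positions are 2, 5, 7, 10, 13, 16, 18, 21, 24, 26, 29, so it is a leap year (355 days).

yes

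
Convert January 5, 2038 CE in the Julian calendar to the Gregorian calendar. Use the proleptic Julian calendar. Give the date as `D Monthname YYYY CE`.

18 January 2038 CE

The Julian–Gregorian offset here is 13 days (Julian trailing).
5 January 2038 Julian + 13 days → 18 January 2038 Gregorian.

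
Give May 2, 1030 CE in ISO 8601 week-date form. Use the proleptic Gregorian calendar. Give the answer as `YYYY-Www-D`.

The weekday is Sunday (ISO weekday 7).
That Sunday belongs to ISO week 17 of ISO year 1030.

1030-W17-7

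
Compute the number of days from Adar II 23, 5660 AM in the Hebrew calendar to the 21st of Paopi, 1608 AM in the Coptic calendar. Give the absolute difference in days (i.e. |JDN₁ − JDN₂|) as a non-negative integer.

3066

JDN of the first date = 2415103.
JDN of the second date = 2412037.
|2412037 − 2415103| = 3066.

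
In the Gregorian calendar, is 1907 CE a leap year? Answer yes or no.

no

1907 is not divisible by 4, so it is a common year.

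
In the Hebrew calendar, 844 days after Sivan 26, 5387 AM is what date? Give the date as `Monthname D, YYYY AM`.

Tishrei 14, 5390 AM

JDN of Sivan 26, 5387 AM = 2315470.
2315470 + 844 = 2316314.
JDN 2316314 in the Hebrew calendar is Tishrei 14, 5390 AM.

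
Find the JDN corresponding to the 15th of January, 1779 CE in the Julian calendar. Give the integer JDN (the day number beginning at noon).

2370852

Equivalently 26 January 1779 (Gregorian).
JDN 2299161 is 15 October 1582 CE (Gregorian); the target day is +71691 days from there, so JDN = 2370852.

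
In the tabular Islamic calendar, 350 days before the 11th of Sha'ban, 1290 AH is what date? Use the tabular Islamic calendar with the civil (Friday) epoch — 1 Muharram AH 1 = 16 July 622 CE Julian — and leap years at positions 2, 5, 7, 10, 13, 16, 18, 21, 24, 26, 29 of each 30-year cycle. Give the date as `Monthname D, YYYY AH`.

Sha'ban 16, 1289 AH

JDN of the 11th of Sha'ban, 1290 AH = 2405436.
2405436 − 350 = 2405086.
JDN 2405086 in the tabular Islamic calendar is Sha'ban 16, 1289 AH.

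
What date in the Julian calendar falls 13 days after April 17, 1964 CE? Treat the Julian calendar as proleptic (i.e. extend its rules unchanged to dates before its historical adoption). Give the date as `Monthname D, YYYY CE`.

April 30, 1964 CE

JDN of April 17, 1964 CE = 2438516.
2438516 + 13 = 2438529.
JDN 2438529 in the Julian calendar is April 30, 1964 CE.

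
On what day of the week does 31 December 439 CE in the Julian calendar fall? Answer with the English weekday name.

This is JDN 1881767 (1 January 440 Gregorian).
Since JDN mod 7 = 6 (0 = Monday), the day is Sunday.

Sunday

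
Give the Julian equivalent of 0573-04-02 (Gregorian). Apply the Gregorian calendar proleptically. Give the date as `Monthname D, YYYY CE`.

March 31, 573 CE

The Julian–Gregorian offset here is 2 days (Julian trailing).
2 April 573 Gregorian − 2 days → 31 March 573 Julian.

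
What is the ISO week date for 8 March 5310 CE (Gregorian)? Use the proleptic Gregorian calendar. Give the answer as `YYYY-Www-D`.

5310-W10-6

The weekday is Saturday (ISO weekday 6).
That Saturday belongs to ISO week 10 of ISO year 5310.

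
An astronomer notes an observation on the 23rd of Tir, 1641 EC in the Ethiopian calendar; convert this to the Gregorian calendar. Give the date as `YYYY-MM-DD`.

Julian Day Number of the source date = 2323373.
Converting JDN 2323373 to the Gregorian calendar gives 28 January 1649 CE.

1649-01-28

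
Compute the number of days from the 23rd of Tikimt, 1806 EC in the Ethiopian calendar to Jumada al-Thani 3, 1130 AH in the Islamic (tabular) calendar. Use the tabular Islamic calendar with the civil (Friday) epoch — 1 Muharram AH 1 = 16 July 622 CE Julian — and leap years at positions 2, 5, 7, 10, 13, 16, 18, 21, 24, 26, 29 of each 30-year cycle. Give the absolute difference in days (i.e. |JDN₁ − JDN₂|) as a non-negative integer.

34879

JDN of the first date = 2383549.
JDN of the second date = 2348670.
|2348670 − 2383549| = 34879.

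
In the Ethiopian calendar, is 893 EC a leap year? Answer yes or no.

no

893 mod 4 = 1; in the Ethiopian calendar a year is leap when year mod 4 = 3, so it is a common year.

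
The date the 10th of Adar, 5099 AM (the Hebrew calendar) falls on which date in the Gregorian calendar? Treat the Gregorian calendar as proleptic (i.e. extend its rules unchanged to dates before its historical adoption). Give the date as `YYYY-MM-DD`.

Julian Day Number of the source date = 2210177.
Converting JDN 2210177 to the Gregorian calendar gives 27 February 1339 CE.

1339-02-27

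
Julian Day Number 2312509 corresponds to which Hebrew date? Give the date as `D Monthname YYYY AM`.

18 Iyar 5379 AM

The Gregorian equivalent of JDN 2312509 is 2 May 1619.
In the Hebrew calendar that day is 18 Iyar 5379 AM.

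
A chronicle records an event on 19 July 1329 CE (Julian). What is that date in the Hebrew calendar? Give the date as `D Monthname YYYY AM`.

22 Av 5089 AM

Julian Day Number of the source date = 2206675.
Converting JDN 2206675 to the Hebrew calendar gives 22 Av 5089 AM.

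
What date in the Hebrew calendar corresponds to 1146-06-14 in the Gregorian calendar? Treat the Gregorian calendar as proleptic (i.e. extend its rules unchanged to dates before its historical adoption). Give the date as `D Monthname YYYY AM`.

Both dates share Julian Day Number 2139792; in the Hebrew calendar that is 25 Sivan 4906 AM.

25 Sivan 4906 AM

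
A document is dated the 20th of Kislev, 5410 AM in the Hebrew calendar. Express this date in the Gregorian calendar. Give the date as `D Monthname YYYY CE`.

Julian Day Number of the source date = 2323673.
Converting JDN 2323673 to the Gregorian calendar gives 24 November 1649 CE.

24 November 1649 CE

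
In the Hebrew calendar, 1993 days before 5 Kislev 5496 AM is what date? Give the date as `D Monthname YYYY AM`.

21 Sivan 5490 AM

JDN of 5 Kislev 5496 AM = 2355079.
2355079 − 1993 = 2353086.
JDN 2353086 in the Hebrew calendar is 21 Sivan 5490 AM.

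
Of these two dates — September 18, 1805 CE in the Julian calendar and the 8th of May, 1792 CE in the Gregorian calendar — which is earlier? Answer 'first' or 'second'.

Converting both to JDN: 2380595 vs 2375703; the smaller is the second.

second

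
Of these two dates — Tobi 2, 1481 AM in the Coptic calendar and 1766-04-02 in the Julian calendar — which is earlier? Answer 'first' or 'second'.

First date → JDN 2365721; second date → JDN 2366181.
JDN 2365721 < JDN 2366181, so the first date is earlier.

first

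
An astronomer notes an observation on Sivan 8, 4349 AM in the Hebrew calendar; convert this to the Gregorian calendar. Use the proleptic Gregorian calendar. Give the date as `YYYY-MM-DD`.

0589-05-31

Both dates share Julian Day Number 1936339; in the Gregorian calendar that is 31 May 589 CE.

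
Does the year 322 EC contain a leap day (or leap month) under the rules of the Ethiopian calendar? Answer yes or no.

322 mod 4 = 2; in the Ethiopian calendar a year is leap when year mod 4 = 3, so it is a common year.

no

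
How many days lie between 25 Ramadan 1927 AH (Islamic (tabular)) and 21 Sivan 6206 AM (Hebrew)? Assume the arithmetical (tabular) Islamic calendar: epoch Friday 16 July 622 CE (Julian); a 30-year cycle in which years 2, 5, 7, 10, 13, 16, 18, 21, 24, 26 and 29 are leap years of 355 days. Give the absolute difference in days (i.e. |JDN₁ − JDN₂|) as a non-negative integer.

16600

JDN of the first date = 2631210.
JDN of the second date = 2614610.
|2614610 − 2631210| = 16600.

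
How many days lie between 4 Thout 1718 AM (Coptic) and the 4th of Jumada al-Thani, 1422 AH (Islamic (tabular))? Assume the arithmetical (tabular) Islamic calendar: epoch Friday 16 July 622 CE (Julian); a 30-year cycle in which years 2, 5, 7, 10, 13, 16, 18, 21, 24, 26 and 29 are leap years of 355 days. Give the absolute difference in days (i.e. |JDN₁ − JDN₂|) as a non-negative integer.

21

JDN of the first date = 2452167.
JDN of the second date = 2452146.
|2452146 − 2452167| = 21.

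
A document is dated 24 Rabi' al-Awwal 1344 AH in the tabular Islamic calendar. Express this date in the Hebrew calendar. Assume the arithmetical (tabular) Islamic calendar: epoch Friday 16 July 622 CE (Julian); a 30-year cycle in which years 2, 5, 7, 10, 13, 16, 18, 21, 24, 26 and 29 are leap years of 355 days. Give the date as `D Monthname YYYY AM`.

24 Tishrei 5686 AM

Both dates share Julian Day Number 2424436; in the Hebrew calendar that is 24 Tishrei 5686 AM.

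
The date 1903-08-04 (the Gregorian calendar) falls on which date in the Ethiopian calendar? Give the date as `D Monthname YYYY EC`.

Both dates share Julian Day Number 2416331; in the Ethiopian calendar that is 28 Hamle 1895 EC.

28 Hamle 1895 EC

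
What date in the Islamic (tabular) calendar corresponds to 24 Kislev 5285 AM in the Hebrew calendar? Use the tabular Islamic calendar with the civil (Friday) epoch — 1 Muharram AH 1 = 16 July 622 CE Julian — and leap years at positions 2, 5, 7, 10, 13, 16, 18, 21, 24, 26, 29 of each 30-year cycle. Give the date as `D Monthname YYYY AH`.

The source date corresponds to 30 November 1524 in the proleptic Gregorian calendar (JDN 2278023).
That day falls on 23 Muharram 931 AH in the tabular Islamic calendar.

23 Muharram 931 AH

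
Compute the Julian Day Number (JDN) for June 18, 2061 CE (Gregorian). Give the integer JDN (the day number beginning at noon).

2473994

JDN 2451545 is 1 January 2000 CE (Gregorian); the target day is +22449 days from there, so JDN = 2473994.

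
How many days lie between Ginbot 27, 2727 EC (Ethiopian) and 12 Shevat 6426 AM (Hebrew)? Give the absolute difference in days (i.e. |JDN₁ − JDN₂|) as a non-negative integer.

First date → JDN 2720158; second date → JDN 2694836.
The interval is |2720158 − 2694836| = 25322 days.

25322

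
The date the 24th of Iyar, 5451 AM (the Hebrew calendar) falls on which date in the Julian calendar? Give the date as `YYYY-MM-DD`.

1691-05-13

The source date corresponds to 23 May 1691 in the Gregorian calendar (JDN 2338828).
That day falls on 13 May 1691 CE in the Julian calendar.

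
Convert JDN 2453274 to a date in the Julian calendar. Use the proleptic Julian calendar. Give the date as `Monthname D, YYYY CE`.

September 12, 2004 CE

JDN 2453274 is 25 September 2004 in the Gregorian calendar.
In the Julian calendar that day is September 12, 2004 CE.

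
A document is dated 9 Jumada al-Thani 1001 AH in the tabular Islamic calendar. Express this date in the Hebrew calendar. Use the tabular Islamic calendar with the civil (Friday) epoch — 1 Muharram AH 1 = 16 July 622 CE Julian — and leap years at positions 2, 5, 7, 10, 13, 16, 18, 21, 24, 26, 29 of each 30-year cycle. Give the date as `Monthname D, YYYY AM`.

The source date corresponds to 13 March 1593 in the Gregorian calendar (JDN 2302963).
That day falls on 9 Adar II 5353 AM in the Hebrew calendar.

Adar II 9, 5353 AM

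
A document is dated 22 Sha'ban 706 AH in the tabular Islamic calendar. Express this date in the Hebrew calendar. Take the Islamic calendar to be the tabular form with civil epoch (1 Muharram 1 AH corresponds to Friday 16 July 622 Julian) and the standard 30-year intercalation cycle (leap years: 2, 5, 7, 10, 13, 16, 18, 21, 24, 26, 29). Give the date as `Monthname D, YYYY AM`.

Adar 23, 5067 AM

Julian Day Number of the source date = 2198496.
Converting JDN 2198496 to the Hebrew calendar gives 23 Adar 5067 AM.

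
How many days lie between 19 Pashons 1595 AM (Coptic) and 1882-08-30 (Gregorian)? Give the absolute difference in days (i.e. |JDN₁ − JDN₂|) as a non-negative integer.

First date → JDN 2407496; second date → JDN 2408688.
The interval is |2407496 − 2408688| = 1192 days.

1192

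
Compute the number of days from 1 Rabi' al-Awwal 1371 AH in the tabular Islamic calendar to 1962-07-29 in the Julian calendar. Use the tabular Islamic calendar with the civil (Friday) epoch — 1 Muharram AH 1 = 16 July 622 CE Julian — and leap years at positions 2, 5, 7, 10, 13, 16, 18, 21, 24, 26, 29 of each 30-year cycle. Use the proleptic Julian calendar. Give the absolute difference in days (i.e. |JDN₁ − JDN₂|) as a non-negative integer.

3907

First date → JDN 2433981; second date → JDN 2437888.
The interval is |2433981 − 2437888| = 3907 days.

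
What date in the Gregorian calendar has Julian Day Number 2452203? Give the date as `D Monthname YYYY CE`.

20 October 2001 CE

JDN 2451545 is 1 Jan 2000; 2452203 is +658 days from there.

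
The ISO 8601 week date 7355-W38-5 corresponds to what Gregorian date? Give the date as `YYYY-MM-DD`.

7355-09-19

ISO week 1 of 7355 is the week containing the first Thursday of 7355.
Week 38, day 5 (Friday) lands on 7355-09-19.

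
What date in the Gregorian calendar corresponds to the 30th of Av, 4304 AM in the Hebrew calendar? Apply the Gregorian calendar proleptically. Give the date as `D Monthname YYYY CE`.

6 August 544 CE

Both dates share Julian Day Number 1919970; in the Gregorian calendar that is 6 August 544 CE.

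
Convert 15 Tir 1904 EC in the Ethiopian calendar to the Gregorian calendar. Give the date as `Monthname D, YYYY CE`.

Both dates share Julian Day Number 2419426; in the Gregorian calendar that is 24 January 1912 CE.

January 24, 1912 CE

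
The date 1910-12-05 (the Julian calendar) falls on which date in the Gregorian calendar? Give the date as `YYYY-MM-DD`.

1910-12-18

At this point the Julian calendar is 13 days behind the Gregorian.
5 December 1910 Julian + 13 days → 18 December 1910 Gregorian.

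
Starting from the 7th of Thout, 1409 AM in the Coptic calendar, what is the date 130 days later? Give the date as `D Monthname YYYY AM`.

Counting 130 days forward from JDN 2339308 reaches JDN 2339438, which is 17 Tobi 1409 AM.

17 Tobi 1409 AM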